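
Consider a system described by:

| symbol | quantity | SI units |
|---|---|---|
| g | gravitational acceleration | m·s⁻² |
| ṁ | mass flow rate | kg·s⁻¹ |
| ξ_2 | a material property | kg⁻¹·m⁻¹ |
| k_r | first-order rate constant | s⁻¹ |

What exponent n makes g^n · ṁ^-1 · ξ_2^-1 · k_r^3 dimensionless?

-1

Balance the L exponent: (1)·n from g, plus −(0) − (-1) + 3·(0) = 1 from the rest, must sum to zero.
n + 1 = 0, so n = -1.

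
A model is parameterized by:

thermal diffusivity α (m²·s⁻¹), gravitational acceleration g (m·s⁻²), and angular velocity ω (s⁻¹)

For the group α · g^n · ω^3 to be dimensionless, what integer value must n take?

Balance the L exponent: (1)·n from g, plus (2) + 3·(0) = 2 from the rest, must sum to zero.
n + 2 = 0, so n = -2.

-2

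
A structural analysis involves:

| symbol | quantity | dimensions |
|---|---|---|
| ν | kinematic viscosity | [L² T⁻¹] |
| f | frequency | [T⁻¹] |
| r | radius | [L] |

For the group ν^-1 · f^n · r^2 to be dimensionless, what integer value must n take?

1

Balance the T exponent: (-1)·n from f, plus −(-1) + 2·(0) = 1 from the rest, must sum to zero.
−n + 1 = 0, so n = 1.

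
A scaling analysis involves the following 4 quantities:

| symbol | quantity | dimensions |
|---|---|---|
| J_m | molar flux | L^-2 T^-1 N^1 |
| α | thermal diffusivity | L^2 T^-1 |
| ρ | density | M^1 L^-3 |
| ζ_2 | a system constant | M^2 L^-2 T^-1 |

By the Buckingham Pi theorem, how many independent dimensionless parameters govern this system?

There are 4 variables and 4 base dimensions (M, L, T, N).
The dimension matrix has rank 4.
Independent dimensionless groups: 4 − 4 = 0.

0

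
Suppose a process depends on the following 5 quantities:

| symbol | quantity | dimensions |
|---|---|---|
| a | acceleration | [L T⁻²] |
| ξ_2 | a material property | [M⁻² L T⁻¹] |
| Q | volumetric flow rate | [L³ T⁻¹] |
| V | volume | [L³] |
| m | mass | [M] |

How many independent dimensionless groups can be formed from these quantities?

2

There are 5 variables and 3 base dimensions (M, L, T).
The dimension matrix has rank 3.
Independent dimensionless groups: 5 − 3 = 2.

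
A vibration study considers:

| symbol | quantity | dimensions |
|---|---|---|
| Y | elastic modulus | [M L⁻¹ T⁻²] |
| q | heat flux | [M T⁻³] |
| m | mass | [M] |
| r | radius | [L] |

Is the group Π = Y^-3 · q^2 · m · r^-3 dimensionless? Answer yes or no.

Sum the exponent of each base dimension across the product:
  M: −3·[Y]_M + 2·[q]_M + [m]_M − 3·[r]_M = −3·(1) + 2·(1) + (1) − 3·(0) = 0
  L: −3·[Y]_L + 2·[q]_L + [m]_L − 3·[r]_L = −3·(-1) + 2·(0) + (0) − 3·(1) = 0
  T: −3·[Y]_T + 2·[q]_T + [m]_T − 3·[r]_T = −3·(-2) + 2·(-3) + (0) − 3·(0) = 0
All base exponents vanish — dimensionless.

yes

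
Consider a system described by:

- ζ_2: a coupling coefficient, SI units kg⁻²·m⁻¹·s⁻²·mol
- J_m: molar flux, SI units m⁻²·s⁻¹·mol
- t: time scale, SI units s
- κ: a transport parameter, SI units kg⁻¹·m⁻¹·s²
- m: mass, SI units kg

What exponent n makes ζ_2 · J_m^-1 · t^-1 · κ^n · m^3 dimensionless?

1

Balance the M exponent: (-1)·n from κ, plus (-2) − (0) − (0) + 3·(1) = 1 from the rest, must sum to zero.
−n + 1 = 0, so n = 1.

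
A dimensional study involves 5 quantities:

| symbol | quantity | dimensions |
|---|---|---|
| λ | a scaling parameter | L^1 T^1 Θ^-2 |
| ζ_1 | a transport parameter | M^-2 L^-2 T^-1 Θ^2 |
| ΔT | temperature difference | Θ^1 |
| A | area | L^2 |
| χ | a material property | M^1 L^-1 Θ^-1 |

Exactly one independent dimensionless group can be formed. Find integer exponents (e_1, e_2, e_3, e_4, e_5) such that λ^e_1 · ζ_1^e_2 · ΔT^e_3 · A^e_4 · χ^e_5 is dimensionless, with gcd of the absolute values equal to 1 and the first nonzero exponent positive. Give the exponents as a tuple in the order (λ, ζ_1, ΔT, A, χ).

(2, 2, 4, 3, 4)

M: e_1·(0) + e_2·(-2) + e_3·(0) + e_4·(0) + e_5·(1) = 0
L: e_1·(1) + e_2·(-2) + e_3·(0) + e_4·(2) + e_5·(-1) = 0
T: e_1·(1) + e_2·(-1) + e_3·(0) + e_4·(0) + e_5·(0) = 0
Θ: e_1·(-2) + e_2·(2) + e_3·(1) + e_4·(0) + e_5·(-1) = 0
Solving this homogeneous linear system for the smallest-integer solution (first nonzero entry positive) gives (2, 2, 4, 3, 4).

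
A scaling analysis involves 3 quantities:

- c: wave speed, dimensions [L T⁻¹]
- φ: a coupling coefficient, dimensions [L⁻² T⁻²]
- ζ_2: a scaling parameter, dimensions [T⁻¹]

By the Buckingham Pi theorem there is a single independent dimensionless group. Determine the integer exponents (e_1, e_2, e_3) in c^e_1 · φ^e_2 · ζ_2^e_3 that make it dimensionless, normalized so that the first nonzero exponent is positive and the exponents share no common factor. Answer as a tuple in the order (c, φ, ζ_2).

L: e_1·(1) + e_2·(-2) + e_3·(0) = 0
T: e_1·(-1) + e_2·(-2) + e_3·(-1) = 0
Solving this homogeneous linear system for the smallest-integer solution (first nonzero entry positive) gives (2, 1, -4).

(2, 1, -4)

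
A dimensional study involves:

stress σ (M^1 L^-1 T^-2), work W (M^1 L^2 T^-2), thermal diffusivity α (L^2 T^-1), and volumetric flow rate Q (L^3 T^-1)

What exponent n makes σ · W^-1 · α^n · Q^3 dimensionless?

-3

Balance the L exponent: (2)·n from α, plus (-1) − (2) + 3·(3) = 6 from the rest, must sum to zero.
2n + 6 = 0, so n = -3.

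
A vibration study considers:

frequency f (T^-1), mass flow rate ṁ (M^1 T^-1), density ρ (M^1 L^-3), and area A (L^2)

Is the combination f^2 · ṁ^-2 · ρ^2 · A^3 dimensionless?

Sum the exponent of each base dimension across the product:
  M: 2·[f]_M − 2·[ṁ]_M + 2·[ρ]_M + 3·[A]_M = 2·(0) − 2·(1) + 2·(1) + 3·(0) = 0
  L: 2·[f]_L − 2·[ṁ]_L + 2·[ρ]_L + 3·[A]_L = 2·(0) − 2·(0) + 2·(-3) + 3·(2) = 0
  T: 2·[f]_T − 2·[ṁ]_T + 2·[ρ]_T + 3·[A]_T = 2·(-1) − 2·(-1) + 2·(0) + 3·(0) = 0
All base exponents vanish — dimensionless.

yes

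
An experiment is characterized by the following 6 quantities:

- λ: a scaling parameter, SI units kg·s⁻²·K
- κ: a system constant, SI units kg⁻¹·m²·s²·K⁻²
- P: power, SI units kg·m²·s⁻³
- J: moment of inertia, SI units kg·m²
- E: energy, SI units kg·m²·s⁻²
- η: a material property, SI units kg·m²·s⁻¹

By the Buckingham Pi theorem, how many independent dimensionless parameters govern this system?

There are 6 variables and 4 base dimensions (M, L, T, Θ).
The dimension matrix has rank 3 (less than 4: the dimension vectors are linearly dependent).
Independent dimensionless groups: 6 − 3 = 3.

3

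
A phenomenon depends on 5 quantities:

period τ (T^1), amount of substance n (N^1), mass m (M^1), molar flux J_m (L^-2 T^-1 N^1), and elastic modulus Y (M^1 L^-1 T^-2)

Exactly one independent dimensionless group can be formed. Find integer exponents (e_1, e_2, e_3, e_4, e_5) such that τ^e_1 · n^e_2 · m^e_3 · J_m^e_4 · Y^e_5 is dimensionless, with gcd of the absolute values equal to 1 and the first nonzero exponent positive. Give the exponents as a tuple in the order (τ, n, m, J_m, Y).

(3, 1, -2, -1, 2)

M: e_1·(0) + e_2·(0) + e_3·(1) + e_4·(0) + e_5·(1) = 0
L: e_1·(0) + e_2·(0) + e_3·(0) + e_4·(-2) + e_5·(-1) = 0
T: e_1·(1) + e_2·(0) + e_3·(0) + e_4·(-1) + e_5·(-2) = 0
N: e_1·(0) + e_2·(1) + e_3·(0) + e_4·(1) + e_5·(0) = 0
Solving this homogeneous linear system for the smallest-integer solution (first nonzero entry positive) gives (3, 1, -2, -1, 2).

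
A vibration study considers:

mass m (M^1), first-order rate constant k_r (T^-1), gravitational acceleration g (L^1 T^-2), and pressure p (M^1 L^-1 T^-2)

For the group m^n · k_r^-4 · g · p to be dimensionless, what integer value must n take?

-1

Balance the M exponent: (1)·n from m, plus −4·(0) + (0) + (1) = 1 from the rest, must sum to zero.
n + 1 = 0, so n = -1.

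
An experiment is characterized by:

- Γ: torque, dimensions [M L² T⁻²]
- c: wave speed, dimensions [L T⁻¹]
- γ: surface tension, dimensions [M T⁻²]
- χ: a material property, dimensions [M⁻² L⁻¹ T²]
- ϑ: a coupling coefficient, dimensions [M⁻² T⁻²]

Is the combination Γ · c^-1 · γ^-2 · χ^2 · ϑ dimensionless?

no

Sum the exponent of each base dimension across the product:
  M: [Γ]_M − [c]_M − 2·[γ]_M + 2·[χ]_M + [ϑ]_M = (1) − (0) − 2·(1) + 2·(-2) + (-2) = -7
  L: [Γ]_L − [c]_L − 2·[γ]_L + 2·[χ]_L + [ϑ]_L = (2) − (1) − 2·(0) + 2·(-1) + (0) = -1
  T: [Γ]_T − [c]_T − 2·[γ]_T + 2·[χ]_T + [ϑ]_T = (-2) − (-1) − 2·(-2) + 2·(2) + (-2) = 5
Net dimensions [M⁻⁷ L⁻¹ T⁵] ≠ [1] — not dimensionless.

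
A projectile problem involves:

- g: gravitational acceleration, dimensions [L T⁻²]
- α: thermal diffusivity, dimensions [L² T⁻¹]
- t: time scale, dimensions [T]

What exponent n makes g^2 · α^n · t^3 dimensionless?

Balance the L exponent: (2)·n from α, plus 2·(1) + 3·(0) = 2 from the rest, must sum to zero.
2n + 2 = 0, so n = -1.

-1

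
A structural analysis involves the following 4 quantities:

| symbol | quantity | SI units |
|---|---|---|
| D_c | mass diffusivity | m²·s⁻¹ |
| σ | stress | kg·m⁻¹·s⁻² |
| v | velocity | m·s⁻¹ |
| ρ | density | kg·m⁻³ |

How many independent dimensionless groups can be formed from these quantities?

1

There are 4 variables and 3 base dimensions (M, L, T).
The dimension matrix has rank 3.
Independent dimensionless groups: 4 − 3 = 1.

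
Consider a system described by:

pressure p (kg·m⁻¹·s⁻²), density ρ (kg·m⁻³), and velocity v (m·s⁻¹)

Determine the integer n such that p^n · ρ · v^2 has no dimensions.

Balance the M exponent: (1)·n from p, plus (1) + 2·(0) = 1 from the rest, must sum to zero.
n + 1 = 0, so n = -1.

-1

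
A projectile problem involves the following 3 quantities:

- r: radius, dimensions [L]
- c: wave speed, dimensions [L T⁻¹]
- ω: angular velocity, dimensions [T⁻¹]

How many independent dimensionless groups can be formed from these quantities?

1

There are 3 variables and 2 base dimensions (L, T).
The dimension matrix has rank 2.
Independent dimensionless groups: 3 − 2 = 1.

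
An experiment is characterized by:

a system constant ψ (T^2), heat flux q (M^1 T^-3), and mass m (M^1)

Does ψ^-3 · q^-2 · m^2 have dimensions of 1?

Sum the exponent of each base dimension across the product:
  M: −3·[ψ]_M − 2·[q]_M + 2·[m]_M = −3·(0) − 2·(1) + 2·(1) = 0
  L: −3·[ψ]_L − 2·[q]_L + 2·[m]_L = −3·(0) − 2·(0) + 2·(0) = 0
  T: −3·[ψ]_T − 2·[q]_T + 2·[m]_T = −3·(2) − 2·(-3) + 2·(0) = 0
All base exponents vanish — dimensionless.

yes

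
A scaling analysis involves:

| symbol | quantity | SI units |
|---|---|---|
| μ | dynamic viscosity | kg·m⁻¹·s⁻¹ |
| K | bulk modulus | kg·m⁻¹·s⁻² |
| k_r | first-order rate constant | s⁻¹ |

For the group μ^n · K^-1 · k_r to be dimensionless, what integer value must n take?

Balance the M exponent: (1)·n from μ, plus −(1) + (0) = -1 from the rest, must sum to zero.
n − 1 = 0, so n = 1.

1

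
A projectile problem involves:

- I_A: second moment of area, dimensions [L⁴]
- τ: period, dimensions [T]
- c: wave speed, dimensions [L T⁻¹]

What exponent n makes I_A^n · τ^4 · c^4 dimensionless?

Balance the L exponent: (4)·n from I_A, plus 4·(0) + 4·(1) = 4 from the rest, must sum to zero.
4n + 4 = 0, so n = -1.

-1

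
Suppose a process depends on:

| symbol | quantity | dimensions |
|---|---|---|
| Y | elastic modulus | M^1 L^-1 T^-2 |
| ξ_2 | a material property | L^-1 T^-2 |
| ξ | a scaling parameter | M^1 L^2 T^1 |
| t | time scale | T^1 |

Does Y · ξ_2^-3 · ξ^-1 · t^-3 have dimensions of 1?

yes

Sum the exponent of each base dimension across the product:
  M: [Y]_M − 3·[ξ_2]_M − [ξ]_M − 3·[t]_M = (1) − 3·(0) − (1) − 3·(0) = 0
  L: [Y]_L − 3·[ξ_2]_L − [ξ]_L − 3·[t]_L = (-1) − 3·(-1) − (2) − 3·(0) = 0
  T: [Y]_T − 3·[ξ_2]_T − [ξ]_T − 3·[t]_T = (-2) − 3·(-2) − (1) − 3·(1) = 0
All base exponents vanish — dimensionless.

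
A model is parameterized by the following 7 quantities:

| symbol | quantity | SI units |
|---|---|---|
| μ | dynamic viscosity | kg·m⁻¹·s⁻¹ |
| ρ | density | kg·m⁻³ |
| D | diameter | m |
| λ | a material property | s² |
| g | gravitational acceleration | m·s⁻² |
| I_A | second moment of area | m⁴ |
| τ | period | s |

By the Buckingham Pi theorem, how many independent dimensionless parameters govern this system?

4

There are 7 variables and 3 base dimensions (M, L, T).
The dimension matrix has rank 3.
Independent dimensionless groups: 7 − 3 = 4.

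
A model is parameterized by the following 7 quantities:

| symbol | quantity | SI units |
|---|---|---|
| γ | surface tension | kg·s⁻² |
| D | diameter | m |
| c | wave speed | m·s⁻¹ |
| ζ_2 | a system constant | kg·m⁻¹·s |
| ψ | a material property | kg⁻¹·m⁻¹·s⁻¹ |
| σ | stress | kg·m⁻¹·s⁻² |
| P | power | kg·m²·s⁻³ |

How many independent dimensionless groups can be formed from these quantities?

4

There are 7 variables and 3 base dimensions (M, L, T).
The dimension matrix has rank 3.
Independent dimensionless groups: 7 − 3 = 4.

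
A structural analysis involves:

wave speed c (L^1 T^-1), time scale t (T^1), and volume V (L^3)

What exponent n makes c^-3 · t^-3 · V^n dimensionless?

1

Balance the L exponent: (3)·n from V, plus −3·(1) − 3·(0) = -3 from the rest, must sum to zero.
3n − 3 = 0, so n = 1.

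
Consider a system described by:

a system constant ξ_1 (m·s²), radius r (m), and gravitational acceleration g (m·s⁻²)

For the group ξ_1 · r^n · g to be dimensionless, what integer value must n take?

-2

Balance the L exponent: (1)·n from r, plus (1) + (1) = 2 from the rest, must sum to zero.
n + 2 = 0, so n = -2.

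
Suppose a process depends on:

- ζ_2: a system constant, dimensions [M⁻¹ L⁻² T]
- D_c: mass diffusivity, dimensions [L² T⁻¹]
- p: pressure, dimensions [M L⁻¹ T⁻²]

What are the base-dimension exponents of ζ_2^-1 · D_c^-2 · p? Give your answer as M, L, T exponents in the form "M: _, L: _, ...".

Collect each base-dimension exponent across the product:
  M: −(-1) − 2·(0) + (1) = 2
  L: −(-2) − 2·(2) + (-1) = -3
  T: −(1) − 2·(-1) + (-2) = -1
So the dimensions are [M² L⁻³ T⁻¹].

M: 2, L: -3, T: -1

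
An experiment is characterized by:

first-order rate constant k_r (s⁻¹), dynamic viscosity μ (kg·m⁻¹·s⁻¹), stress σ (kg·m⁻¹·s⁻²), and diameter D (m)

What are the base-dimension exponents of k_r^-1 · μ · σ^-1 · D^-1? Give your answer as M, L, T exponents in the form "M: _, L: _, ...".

M: 0, L: -1, T: 2

Collect each base-dimension exponent across the product:
  M: −(0) + (1) − (1) − (0) = 0
  L: −(0) + (-1) − (-1) − (1) = -1
  T: −(-1) + (-1) − (-2) − (0) = 2
So the dimensions are [L⁻¹ T²].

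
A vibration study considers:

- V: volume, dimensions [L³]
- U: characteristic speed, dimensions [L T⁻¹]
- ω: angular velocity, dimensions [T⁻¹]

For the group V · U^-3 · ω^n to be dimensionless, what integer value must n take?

3

Balance the T exponent: (-1)·n from ω, plus (0) − 3·(-1) = 3 from the rest, must sum to zero.
−n + 3 = 0, so n = 3.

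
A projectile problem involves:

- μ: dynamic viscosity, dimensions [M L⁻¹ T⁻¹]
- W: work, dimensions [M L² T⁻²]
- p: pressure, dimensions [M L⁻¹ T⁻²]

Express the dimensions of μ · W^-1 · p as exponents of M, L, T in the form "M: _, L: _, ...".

M: 1, L: -4, T: -1

Collect each base-dimension exponent across the product:
  M: (1) − (1) + (1) = 1
  L: (-1) − (2) + (-1) = -4
  T: (-1) − (-2) + (-2) = -1
So the dimensions are [M L⁻⁴ T⁻¹].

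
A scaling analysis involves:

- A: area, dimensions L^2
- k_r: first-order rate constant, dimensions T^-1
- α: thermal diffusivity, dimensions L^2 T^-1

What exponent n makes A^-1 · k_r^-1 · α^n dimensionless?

1

Balance the L exponent: (2)·n from α, plus −(2) − (0) = -2 from the rest, must sum to zero.
2n − 2 = 0, so n = 1.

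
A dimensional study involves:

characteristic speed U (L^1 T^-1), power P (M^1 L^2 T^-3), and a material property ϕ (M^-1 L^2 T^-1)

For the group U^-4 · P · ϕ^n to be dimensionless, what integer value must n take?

Balance the M exponent: (-1)·n from ϕ, plus −4·(0) + (1) = 1 from the rest, must sum to zero.
−n + 1 = 0, so n = 1.

1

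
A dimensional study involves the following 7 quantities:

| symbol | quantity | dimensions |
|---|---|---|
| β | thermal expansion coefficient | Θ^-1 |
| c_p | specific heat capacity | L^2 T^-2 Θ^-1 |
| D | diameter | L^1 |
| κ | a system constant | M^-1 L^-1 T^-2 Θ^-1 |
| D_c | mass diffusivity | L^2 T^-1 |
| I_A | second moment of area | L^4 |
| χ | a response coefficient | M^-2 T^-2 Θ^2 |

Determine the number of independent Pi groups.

3

There are 7 variables and 4 base dimensions (M, L, T, Θ).
The dimension matrix has rank 4.
Independent dimensionless groups: 7 − 4 = 3.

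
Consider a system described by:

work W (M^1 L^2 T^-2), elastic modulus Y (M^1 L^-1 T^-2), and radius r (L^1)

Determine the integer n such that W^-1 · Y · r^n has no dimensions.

Balance the L exponent: (1)·n from r, plus −(2) + (-1) = -3 from the rest, must sum to zero.
n − 3 = 0, so n = 3.

3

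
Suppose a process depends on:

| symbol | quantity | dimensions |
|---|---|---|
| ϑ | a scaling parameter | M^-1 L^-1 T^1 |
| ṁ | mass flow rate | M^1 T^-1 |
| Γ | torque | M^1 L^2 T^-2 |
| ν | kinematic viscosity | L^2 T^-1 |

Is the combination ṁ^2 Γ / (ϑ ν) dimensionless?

Sum the exponent of each base dimension across the product:
  M: −[ϑ]_M + 2·[ṁ]_M + [Γ]_M − [ν]_M = −(-1) + 2·(1) + (1) − (0) = 4
  L: −[ϑ]_L + 2·[ṁ]_L + [Γ]_L − [ν]_L = −(-1) + 2·(0) + (2) − (2) = 1
  T: −[ϑ]_T + 2·[ṁ]_T + [Γ]_T − [ν]_T = −(1) + 2·(-1) + (-2) − (-1) = -4
Net dimensions [M⁴ L T⁻⁴] ≠ [1] — not dimensionless.

no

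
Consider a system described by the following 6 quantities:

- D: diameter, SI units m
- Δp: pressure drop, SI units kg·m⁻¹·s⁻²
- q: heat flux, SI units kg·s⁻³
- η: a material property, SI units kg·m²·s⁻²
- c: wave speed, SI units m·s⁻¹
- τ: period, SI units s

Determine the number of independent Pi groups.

3

There are 6 variables and 3 base dimensions (M, L, T).
The dimension matrix has rank 3.
Independent dimensionless groups: 6 − 3 = 3.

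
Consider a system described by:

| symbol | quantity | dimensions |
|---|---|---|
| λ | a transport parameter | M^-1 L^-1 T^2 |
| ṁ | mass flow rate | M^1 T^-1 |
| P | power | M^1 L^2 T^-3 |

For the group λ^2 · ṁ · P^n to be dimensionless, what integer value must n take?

Balance the M exponent: (1)·n from P, plus 2·(-1) + (1) = -1 from the rest, must sum to zero.
n − 1 = 0, so n = 1.

1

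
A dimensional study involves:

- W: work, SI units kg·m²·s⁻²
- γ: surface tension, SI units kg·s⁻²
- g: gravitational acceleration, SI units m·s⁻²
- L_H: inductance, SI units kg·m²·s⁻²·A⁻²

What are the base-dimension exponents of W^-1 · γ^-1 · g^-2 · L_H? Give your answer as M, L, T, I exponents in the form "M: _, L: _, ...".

M: -1, L: -2, T: 6, I: -2

Collect each base-dimension exponent across the product:
  M: −(1) − (1) − 2·(0) + (1) = -1
  L: −(2) − (0) − 2·(1) + (2) = -2
  T: −(-2) − (-2) − 2·(-2) + (-2) = 6
  I: −(0) − (0) − 2·(0) + (-2) = -2
So the dimensions are [M⁻¹ L⁻² T⁶ I⁻²].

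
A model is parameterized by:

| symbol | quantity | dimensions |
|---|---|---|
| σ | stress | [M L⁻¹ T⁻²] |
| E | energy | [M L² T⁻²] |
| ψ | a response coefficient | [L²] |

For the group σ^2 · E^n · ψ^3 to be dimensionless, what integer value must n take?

-2

Balance the M exponent: (1)·n from E, plus 2·(1) + 3·(0) = 2 from the rest, must sum to zero.
n + 2 = 0, so n = -2.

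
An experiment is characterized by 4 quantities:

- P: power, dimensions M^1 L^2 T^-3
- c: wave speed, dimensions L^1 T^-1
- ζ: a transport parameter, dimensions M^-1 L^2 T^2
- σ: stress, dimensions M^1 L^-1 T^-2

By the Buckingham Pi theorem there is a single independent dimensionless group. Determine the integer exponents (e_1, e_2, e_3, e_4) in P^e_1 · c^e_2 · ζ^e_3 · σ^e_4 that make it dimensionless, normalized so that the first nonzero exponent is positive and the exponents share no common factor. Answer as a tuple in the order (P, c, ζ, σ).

M: e_1·(1) + e_2·(0) + e_3·(-1) + e_4·(1) = 0
L: e_1·(2) + e_2·(1) + e_3·(2) + e_4·(-1) = 0
T: e_1·(-3) + e_2·(-1) + e_3·(2) + e_4·(-2) = 0
Solving this homogeneous linear system for the smallest-integer solution (first nonzero entry positive) gives (1, -1, -2, -3).

(1, -1, -2, -3)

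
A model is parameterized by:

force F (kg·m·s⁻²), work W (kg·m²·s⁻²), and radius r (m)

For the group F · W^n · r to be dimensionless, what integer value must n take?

Balance the M exponent: (1)·n from W, plus (1) + (0) = 1 from the rest, must sum to zero.
n + 1 = 0, so n = -1.

-1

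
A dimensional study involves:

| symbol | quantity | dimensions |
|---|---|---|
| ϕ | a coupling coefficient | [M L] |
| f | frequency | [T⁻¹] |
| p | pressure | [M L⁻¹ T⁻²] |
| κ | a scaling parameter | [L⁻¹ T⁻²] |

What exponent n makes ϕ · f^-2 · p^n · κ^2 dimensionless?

-1

Balance the M exponent: (1)·n from p, plus (1) − 2·(0) + 2·(0) = 1 from the rest, must sum to zero.
n + 1 = 0, so n = -1.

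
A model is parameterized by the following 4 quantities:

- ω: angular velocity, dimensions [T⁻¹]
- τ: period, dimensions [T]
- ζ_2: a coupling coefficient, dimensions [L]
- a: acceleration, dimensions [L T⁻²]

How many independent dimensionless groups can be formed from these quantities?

2

There are 4 variables and 2 base dimensions (L, T).
The dimension matrix has rank 2.
Independent dimensionless groups: 4 − 2 = 2.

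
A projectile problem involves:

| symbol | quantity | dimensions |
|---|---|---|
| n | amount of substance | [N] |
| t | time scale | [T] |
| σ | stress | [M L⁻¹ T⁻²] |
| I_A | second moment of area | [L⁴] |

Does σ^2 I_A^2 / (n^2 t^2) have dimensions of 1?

no

Sum the exponent of each base dimension across the product:
  M: −2·[n]_M − 2·[t]_M + 2·[σ]_M + 2·[I_A]_M = −2·(0) − 2·(0) + 2·(1) + 2·(0) = 2
  L: −2·[n]_L − 2·[t]_L + 2·[σ]_L + 2·[I_A]_L = −2·(0) − 2·(0) + 2·(-1) + 2·(4) = 6
  T: −2·[n]_T − 2·[t]_T + 2·[σ]_T + 2·[I_A]_T = −2·(0) − 2·(1) + 2·(-2) + 2·(0) = -6
  N: −2·[n]_N − 2·[t]_N + 2·[σ]_N + 2·[I_A]_N = −2·(1) − 2·(0) + 2·(0) + 2·(0) = -2
Net dimensions [M² L⁶ T⁻⁶ N⁻²] ≠ [1] — not dimensionless.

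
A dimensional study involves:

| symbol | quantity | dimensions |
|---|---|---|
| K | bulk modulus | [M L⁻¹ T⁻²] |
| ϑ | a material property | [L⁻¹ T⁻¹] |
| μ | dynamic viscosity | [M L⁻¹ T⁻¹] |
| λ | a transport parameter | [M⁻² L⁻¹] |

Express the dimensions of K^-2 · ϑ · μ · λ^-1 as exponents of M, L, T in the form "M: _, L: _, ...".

Collect each base-dimension exponent across the product:
  M: −2·(1) + (0) + (1) − (-2) = 1
  L: −2·(-1) + (-1) + (-1) − (-1) = 1
  T: −2·(-2) + (-1) + (-1) − (0) = 2
So the dimensions are [M L T²].

M: 1, L: 1, T: 2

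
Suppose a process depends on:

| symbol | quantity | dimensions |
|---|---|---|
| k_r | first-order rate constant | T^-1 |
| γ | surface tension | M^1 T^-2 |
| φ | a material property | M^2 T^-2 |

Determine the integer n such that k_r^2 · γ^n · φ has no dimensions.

Balance the M exponent: (1)·n from γ, plus 2·(0) + (2) = 2 from the rest, must sum to zero.
n + 2 = 0, so n = -2.

-2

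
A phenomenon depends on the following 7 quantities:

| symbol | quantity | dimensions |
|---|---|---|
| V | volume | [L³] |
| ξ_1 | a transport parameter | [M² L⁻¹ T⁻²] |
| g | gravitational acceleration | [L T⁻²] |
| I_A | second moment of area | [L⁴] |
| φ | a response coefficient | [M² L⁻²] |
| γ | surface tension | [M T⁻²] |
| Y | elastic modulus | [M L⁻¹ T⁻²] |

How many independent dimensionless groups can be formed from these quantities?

There are 7 variables and 3 base dimensions (M, L, T).
The dimension matrix has rank 3.
Independent dimensionless groups: 7 − 3 = 4.

4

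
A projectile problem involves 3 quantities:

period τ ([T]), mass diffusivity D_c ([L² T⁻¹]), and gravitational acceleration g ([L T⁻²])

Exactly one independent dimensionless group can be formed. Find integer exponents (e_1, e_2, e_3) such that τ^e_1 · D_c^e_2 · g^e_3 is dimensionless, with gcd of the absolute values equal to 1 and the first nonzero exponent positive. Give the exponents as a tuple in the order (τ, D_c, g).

(3, -1, 2)

L: e_1·(0) + e_2·(2) + e_3·(1) = 0
T: e_1·(1) + e_2·(-1) + e_3·(-2) = 0
Solving this homogeneous linear system for the smallest-integer solution (first nonzero entry positive) gives (3, -1, 2).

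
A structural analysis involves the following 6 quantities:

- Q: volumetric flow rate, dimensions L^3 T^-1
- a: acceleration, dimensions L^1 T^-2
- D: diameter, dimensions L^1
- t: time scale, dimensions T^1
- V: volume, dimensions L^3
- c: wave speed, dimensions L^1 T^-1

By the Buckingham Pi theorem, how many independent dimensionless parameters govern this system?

There are 6 variables and 2 base dimensions (L, T).
The dimension matrix has rank 2.
Independent dimensionless groups: 6 − 2 = 4.

4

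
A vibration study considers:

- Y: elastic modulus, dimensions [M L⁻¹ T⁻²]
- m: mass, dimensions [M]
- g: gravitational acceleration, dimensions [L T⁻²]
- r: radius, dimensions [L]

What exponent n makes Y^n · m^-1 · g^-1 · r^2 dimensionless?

Balance the M exponent: (1)·n from Y, plus −(1) − (0) + 2·(0) = -1 from the rest, must sum to zero.
n − 1 = 0, so n = 1.

1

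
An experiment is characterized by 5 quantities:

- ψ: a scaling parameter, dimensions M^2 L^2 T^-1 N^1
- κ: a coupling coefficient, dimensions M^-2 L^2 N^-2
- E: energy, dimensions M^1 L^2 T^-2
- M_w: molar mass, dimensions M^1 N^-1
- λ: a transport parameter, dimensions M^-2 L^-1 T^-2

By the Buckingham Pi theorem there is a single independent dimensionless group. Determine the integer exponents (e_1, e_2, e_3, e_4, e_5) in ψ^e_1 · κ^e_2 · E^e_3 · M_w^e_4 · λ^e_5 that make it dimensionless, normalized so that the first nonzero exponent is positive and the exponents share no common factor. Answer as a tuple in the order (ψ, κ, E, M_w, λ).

(4, 1, -4, 2, 2)

M: e_1·(2) + e_2·(-2) + e_3·(1) + e_4·(1) + e_5·(-2) = 0
L: e_1·(2) + e_2·(2) + e_3·(2) + e_4·(0) + e_5·(-1) = 0
T: e_1·(-1) + e_2·(0) + e_3·(-2) + e_4·(0) + e_5·(-2) = 0
N: e_1·(1) + e_2·(-2) + e_3·(0) + e_4·(-1) + e_5·(0) = 0
Solving this homogeneous linear system for the smallest-integer solution (first nonzero entry positive) gives (4, 1, -4, 2, 2).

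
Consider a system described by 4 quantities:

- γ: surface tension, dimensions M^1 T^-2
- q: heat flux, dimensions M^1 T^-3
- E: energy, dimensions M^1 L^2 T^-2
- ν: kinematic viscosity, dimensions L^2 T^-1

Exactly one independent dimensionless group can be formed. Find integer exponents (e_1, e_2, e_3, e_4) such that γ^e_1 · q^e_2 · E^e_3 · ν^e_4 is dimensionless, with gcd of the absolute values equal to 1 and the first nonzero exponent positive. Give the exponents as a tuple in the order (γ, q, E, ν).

(2, -1, -1, 1)

M: e_1·(1) + e_2·(1) + e_3·(1) + e_4·(0) = 0
L: e_1·(0) + e_2·(0) + e_3·(2) + e_4·(2) = 0
T: e_1·(-2) + e_2·(-3) + e_3·(-2) + e_4·(-1) = 0
Solving this homogeneous linear system for the smallest-integer solution (first nonzero entry positive) gives (2, -1, -1, 1).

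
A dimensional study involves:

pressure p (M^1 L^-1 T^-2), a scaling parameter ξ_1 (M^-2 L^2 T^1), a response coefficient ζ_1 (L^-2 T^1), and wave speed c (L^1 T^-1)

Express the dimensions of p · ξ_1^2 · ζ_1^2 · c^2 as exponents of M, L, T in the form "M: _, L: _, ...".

Collect each base-dimension exponent across the product:
  M: (1) + 2·(-2) + 2·(0) + 2·(0) = -3
  L: (-1) + 2·(2) + 2·(-2) + 2·(1) = 1
  T: (-2) + 2·(1) + 2·(1) + 2·(-1) = 0
So the dimensions are [M⁻³ L].

M: -3, L: 1, T: 0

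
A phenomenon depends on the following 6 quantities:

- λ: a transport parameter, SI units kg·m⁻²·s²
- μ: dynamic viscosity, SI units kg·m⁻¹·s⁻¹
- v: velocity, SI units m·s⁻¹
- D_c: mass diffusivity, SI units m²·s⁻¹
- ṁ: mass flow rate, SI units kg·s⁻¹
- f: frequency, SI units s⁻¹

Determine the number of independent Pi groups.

3

There are 6 variables and 3 base dimensions (M, L, T).
The dimension matrix has rank 3.
Independent dimensionless groups: 6 − 3 = 3.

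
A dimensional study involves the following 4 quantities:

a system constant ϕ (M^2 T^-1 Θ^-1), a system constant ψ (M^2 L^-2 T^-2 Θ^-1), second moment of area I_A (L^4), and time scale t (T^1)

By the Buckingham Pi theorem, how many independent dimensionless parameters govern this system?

There are 4 variables and 4 base dimensions (M, L, T, Θ).
The dimension matrix has rank 3 (less than 4: the dimension vectors are linearly dependent).
Independent dimensionless groups: 4 − 3 = 1.

1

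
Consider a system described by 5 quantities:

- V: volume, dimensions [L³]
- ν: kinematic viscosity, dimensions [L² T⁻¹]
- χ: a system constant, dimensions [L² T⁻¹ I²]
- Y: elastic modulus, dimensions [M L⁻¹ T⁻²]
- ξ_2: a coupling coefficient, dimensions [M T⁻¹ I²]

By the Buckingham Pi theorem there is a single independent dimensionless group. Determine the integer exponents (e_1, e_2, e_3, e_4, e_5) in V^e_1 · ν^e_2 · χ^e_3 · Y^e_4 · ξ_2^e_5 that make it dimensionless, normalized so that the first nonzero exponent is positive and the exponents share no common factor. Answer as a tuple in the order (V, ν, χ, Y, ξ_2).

(1, -2, 1, 1, -1)

M: e_1·(0) + e_2·(0) + e_3·(0) + e_4·(1) + e_5·(1) = 0
L: e_1·(3) + e_2·(2) + e_3·(2) + e_4·(-1) + e_5·(0) = 0
T: e_1·(0) + e_2·(-1) + e_3·(-1) + e_4·(-2) + e_5·(-1) = 0
I: e_1·(0) + e_2·(0) + e_3·(2) + e_4·(0) + e_5·(2) = 0
Solving this homogeneous linear system for the smallest-integer solution (first nonzero entry positive) gives (1, -2, 1, 1, -1).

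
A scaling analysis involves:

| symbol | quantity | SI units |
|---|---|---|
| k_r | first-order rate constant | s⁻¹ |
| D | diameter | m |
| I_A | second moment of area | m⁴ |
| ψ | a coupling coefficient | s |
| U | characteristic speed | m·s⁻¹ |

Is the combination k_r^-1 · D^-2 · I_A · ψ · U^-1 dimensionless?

no

Sum the exponent of each base dimension across the product:
  L: −[k_r]_L − 2·[D]_L + [I_A]_L + [ψ]_L − [U]_L = −(0) − 2·(1) + (4) + (0) − (1) = 1
  T: −[k_r]_T − 2·[D]_T + [I_A]_T + [ψ]_T − [U]_T = −(-1) − 2·(0) + (0) + (1) − (-1) = 3
Net dimensions [L T³] ≠ [1] — not dimensionless.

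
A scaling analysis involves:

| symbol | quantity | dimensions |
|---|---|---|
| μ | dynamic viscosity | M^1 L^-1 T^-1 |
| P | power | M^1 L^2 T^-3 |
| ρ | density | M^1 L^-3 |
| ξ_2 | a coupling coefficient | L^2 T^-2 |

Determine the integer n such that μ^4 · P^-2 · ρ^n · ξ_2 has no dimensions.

-2

Balance the M exponent: (1)·n from ρ, plus 4·(1) − 2·(1) + (0) = 2 from the rest, must sum to zero.
n + 2 = 0, so n = -2.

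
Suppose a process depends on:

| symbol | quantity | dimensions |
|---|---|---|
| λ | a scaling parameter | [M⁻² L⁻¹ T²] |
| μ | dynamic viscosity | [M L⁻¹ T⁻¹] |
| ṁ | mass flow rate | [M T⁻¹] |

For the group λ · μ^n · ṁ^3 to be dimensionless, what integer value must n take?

Balance the M exponent: (1)·n from μ, plus (-2) + 3·(1) = 1 from the rest, must sum to zero.
n + 1 = 0, so n = -1.

-1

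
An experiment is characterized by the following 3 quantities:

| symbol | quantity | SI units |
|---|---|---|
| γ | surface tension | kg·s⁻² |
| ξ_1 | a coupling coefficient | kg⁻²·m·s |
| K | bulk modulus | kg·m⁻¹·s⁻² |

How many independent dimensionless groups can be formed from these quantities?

There are 3 variables and 3 base dimensions (M, L, T).
The dimension matrix has rank 3.
Independent dimensionless groups: 3 − 3 = 0.

0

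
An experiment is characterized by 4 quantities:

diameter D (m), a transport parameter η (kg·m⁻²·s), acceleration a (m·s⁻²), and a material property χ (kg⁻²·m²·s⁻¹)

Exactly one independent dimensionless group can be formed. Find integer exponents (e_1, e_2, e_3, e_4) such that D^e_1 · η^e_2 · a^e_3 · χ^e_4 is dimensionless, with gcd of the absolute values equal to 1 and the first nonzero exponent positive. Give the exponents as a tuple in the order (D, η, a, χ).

(3, 4, 1, 2)

M: e_1·(0) + e_2·(1) + e_3·(0) + e_4·(-2) = 0
L: e_1·(1) + e_2·(-2) + e_3·(1) + e_4·(2) = 0
T: e_1·(0) + e_2·(1) + e_3·(-2) + e_4·(-1) = 0
Solving this homogeneous linear system for the smallest-integer solution (first nonzero entry positive) gives (3, 4, 1, 2).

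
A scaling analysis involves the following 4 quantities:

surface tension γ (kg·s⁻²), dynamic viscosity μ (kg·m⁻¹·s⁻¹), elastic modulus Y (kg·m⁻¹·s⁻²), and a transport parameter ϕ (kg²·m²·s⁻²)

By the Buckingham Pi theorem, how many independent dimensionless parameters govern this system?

There are 4 variables and 3 base dimensions (M, L, T).
The dimension matrix has rank 3.
Independent dimensionless groups: 4 − 3 = 1.

1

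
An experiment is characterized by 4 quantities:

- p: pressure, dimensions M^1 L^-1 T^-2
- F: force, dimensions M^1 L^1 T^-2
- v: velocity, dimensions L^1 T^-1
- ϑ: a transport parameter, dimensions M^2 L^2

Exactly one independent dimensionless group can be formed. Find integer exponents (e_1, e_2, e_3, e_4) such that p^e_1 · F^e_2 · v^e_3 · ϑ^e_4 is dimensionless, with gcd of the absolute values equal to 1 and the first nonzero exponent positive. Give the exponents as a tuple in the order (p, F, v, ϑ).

M: e_1·(1) + e_2·(1) + e_3·(0) + e_4·(2) = 0
L: e_1·(-1) + e_2·(1) + e_3·(1) + e_4·(2) = 0
T: e_1·(-2) + e_2·(-2) + e_3·(-1) + e_4·(0) = 0
Solving this homogeneous linear system for the smallest-integer solution (first nonzero entry positive) gives (2, -4, 4, 1).

(2, -4, 4, 1)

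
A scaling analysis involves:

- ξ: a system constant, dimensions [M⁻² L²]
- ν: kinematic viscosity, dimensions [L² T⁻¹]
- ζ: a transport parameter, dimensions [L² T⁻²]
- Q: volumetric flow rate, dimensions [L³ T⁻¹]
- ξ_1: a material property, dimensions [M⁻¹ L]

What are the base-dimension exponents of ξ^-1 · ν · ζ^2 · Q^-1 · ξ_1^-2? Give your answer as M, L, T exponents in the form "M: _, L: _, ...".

M: 4, L: -1, T: -4

Collect each base-dimension exponent across the product:
  M: −(-2) + (0) + 2·(0) − (0) − 2·(-1) = 4
  L: −(2) + (2) + 2·(2) − (3) − 2·(1) = -1
  T: −(0) + (-1) + 2·(-2) − (-1) − 2·(0) = -4
So the dimensions are [M⁴ L⁻¹ T⁻⁴].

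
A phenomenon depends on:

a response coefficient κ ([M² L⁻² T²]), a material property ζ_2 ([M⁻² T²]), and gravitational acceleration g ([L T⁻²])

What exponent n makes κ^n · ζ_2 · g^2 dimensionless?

Balance the M exponent: (2)·n from κ, plus (-2) + 2·(0) = -2 from the rest, must sum to zero.
2n − 2 = 0, so n = 1.

1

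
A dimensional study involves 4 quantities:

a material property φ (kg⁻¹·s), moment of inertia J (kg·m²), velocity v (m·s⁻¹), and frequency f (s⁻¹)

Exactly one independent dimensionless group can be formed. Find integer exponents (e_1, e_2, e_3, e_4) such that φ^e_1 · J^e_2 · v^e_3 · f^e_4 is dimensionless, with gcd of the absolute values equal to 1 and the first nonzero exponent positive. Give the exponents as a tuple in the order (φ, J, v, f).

M: e_1·(-1) + e_2·(1) + e_3·(0) + e_4·(0) = 0
L: e_1·(0) + e_2·(2) + e_3·(1) + e_4·(0) = 0
T: e_1·(1) + e_2·(0) + e_3·(-1) + e_4·(-1) = 0
Solving this homogeneous linear system for the smallest-integer solution (first nonzero entry positive) gives (1, 1, -2, 3).

(1, 1, -2, 3)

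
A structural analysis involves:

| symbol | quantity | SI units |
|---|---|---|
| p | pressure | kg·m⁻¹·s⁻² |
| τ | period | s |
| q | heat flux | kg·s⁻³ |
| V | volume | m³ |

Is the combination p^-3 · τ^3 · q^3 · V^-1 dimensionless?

Sum the exponent of each base dimension across the product:
  M: −3·[p]_M + 3·[τ]_M + 3·[q]_M − [V]_M = −3·(1) + 3·(0) + 3·(1) − (0) = 0
  L: −3·[p]_L + 3·[τ]_L + 3·[q]_L − [V]_L = −3·(-1) + 3·(0) + 3·(0) − (3) = 0
  T: −3·[p]_T + 3·[τ]_T + 3·[q]_T − [V]_T = −3·(-2) + 3·(1) + 3·(-3) − (0) = 0
All base exponents vanish — dimensionless.

yes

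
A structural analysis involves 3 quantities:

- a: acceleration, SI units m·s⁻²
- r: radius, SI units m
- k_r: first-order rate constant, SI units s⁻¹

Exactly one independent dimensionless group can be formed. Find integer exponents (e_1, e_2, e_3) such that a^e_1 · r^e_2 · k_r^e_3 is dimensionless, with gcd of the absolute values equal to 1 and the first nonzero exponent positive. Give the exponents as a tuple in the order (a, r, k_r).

(1, -1, -2)

L: e_1·(1) + e_2·(1) + e_3·(0) = 0
T: e_1·(-2) + e_2·(0) + e_3·(-1) = 0
Solving this homogeneous linear system for the smallest-integer solution (first nonzero entry positive) gives (1, -1, -2).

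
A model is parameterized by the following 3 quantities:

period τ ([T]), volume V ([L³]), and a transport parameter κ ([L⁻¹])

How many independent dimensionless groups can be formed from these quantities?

There are 3 variables and 2 base dimensions (L, T).
The dimension matrix has rank 2.
Independent dimensionless groups: 3 − 2 = 1.

1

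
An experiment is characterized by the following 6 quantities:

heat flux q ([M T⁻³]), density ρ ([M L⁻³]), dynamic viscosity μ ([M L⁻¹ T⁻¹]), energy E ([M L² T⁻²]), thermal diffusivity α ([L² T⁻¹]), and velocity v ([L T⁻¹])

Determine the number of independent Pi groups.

There are 6 variables and 3 base dimensions (M, L, T).
The dimension matrix has rank 3.
Independent dimensionless groups: 6 − 3 = 3.

3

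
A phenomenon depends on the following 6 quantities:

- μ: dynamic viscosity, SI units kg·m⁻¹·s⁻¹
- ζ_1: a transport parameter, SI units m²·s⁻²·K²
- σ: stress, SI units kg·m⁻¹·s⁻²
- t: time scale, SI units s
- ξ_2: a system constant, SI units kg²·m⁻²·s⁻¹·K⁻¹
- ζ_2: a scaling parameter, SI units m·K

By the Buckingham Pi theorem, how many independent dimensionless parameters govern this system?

There are 6 variables and 4 base dimensions (M, L, T, Θ).
The dimension matrix has rank 4.
Independent dimensionless groups: 6 − 4 = 2.

2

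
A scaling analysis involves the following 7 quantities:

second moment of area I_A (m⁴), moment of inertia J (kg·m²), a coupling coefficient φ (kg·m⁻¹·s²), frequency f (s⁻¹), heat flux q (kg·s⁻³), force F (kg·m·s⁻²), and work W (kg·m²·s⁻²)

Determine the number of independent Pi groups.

There are 7 variables and 3 base dimensions (M, L, T).
The dimension matrix has rank 3.
Independent dimensionless groups: 7 − 3 = 4.

4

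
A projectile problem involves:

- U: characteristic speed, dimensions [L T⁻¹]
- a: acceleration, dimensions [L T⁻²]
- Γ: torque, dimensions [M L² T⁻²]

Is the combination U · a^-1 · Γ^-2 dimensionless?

no

Sum the exponent of each base dimension across the product:
  M: [U]_M − [a]_M − 2·[Γ]_M = (0) − (0) − 2·(1) = -2
  L: [U]_L − [a]_L − 2·[Γ]_L = (1) − (1) − 2·(2) = -4
  T: [U]_T − [a]_T − 2·[Γ]_T = (-1) − (-2) − 2·(-2) = 5
Net dimensions [M⁻² L⁻⁴ T⁵] ≠ [1] — not dimensionless.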